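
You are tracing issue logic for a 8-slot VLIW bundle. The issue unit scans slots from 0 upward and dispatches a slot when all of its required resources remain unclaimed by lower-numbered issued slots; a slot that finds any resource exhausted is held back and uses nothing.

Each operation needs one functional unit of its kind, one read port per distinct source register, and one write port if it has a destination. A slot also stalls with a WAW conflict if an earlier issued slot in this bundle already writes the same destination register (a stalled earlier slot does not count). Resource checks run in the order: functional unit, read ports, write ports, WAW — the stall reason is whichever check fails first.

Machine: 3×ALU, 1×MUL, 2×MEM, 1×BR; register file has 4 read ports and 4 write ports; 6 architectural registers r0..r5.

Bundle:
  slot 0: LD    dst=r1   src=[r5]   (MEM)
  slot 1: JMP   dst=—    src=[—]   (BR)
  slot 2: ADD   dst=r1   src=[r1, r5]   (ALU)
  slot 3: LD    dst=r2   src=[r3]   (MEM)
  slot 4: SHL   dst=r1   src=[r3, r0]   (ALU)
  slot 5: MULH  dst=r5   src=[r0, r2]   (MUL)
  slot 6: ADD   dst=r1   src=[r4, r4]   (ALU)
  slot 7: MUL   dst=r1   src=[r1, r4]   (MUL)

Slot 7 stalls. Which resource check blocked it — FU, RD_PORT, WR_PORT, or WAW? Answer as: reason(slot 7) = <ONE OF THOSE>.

slot 0 (MEM): ISSUE — free A3,Mu1,Ld1,B1 rp3 wp3
slot 1 (BR): ISSUE — free A3,Mu1,Ld1,B0 rp3 wp3
slot 2 (ALU): stall WAW — free A3,Mu1,Ld1,B0 rp3 wp3
slot 3 (MEM): ISSUE — free A3,Mu1,Ld0,B0 rp2 wp2
slot 4 (ALU): stall WAW — free A3,Mu1,Ld0,B0 rp2 wp2
slot 5 (MUL): ISSUE — free A3,Mu0,Ld0,B0 rp0 wp1
slot 6 (ALU): stall RD_PORT — free A3,Mu0,Ld0,B0 rp0 wp1
slot 7 (MUL): stall FU — free A3,Mu0,Ld0,B0 rp0 wp1

reason(slot 7) = FU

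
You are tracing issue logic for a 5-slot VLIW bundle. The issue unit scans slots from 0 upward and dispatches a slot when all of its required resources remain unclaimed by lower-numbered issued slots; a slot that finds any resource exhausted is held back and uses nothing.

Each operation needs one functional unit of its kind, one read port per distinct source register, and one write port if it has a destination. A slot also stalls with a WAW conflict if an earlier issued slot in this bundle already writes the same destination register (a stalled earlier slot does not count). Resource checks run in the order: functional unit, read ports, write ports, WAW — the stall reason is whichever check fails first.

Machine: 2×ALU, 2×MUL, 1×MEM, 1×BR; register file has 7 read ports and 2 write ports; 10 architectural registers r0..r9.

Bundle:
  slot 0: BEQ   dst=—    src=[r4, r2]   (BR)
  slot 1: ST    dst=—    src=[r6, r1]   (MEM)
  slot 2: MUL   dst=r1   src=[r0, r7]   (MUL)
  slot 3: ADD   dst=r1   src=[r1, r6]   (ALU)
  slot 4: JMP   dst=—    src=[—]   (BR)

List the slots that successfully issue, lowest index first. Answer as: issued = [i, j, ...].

issued = [0, 1, 2]

slot 0 (BR): ISSUE — free A2,Mu2,Ld1,B0 rp5 wp2
slot 1 (MEM): ISSUE — free A2,Mu2,Ld0,B0 rp3 wp2
slot 2 (MUL): ISSUE — free A2,Mu1,Ld0,B0 rp1 wp1
slot 3 (ALU): stall RD_PORT — free A2,Mu1,Ld0,B0 rp1 wp1
slot 4 (BR): stall FU — free A2,Mu1,Ld0,B0 rp1 wp1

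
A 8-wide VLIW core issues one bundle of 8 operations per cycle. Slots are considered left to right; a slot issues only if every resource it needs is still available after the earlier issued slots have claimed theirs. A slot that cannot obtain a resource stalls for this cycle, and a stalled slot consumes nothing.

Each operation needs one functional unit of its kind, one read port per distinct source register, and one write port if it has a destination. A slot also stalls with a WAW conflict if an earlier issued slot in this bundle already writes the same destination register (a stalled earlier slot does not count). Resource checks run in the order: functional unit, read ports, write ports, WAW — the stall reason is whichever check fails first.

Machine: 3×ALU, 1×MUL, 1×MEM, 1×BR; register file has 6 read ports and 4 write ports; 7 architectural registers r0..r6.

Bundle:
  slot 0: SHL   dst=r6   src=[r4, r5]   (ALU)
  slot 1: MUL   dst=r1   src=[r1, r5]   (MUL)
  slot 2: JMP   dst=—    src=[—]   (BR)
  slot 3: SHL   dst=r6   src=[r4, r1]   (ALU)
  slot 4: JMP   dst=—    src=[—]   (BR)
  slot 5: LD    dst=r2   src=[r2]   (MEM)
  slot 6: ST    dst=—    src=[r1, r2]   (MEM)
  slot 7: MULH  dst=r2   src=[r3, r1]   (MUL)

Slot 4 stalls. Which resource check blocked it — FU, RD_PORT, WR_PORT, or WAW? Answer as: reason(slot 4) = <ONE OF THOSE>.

#0 ALU src=r4,r5 dispatched  <A:2 Mu:1 Ld:1 B:1 rd:4 wr:3>
#1 MUL src=r1,r5 dispatched  <A:2 Mu:0 Ld:1 B:1 rd:2 wr:2>
#2 BR src=- dispatched  <A:2 Mu:0 Ld:1 B:0 rd:2 wr:2>
#3 ALU src=r4,r1 held:WAW  <A:2 Mu:0 Ld:1 B:0 rd:2 wr:2>
#4 BR src=- held:FU  <A:2 Mu:0 Ld:1 B:0 rd:2 wr:2>
#5 MEM src=r2 dispatched  <A:2 Mu:0 Ld:0 B:0 rd:1 wr:1>
#6 MEM src=r1,r2 held:FU  <A:2 Mu:0 Ld:0 B:0 rd:1 wr:1>
#7 MUL src=r3,r1 held:FU  <A:2 Mu:0 Ld:0 B:0 rd:1 wr:1>

reason(slot 4) = FU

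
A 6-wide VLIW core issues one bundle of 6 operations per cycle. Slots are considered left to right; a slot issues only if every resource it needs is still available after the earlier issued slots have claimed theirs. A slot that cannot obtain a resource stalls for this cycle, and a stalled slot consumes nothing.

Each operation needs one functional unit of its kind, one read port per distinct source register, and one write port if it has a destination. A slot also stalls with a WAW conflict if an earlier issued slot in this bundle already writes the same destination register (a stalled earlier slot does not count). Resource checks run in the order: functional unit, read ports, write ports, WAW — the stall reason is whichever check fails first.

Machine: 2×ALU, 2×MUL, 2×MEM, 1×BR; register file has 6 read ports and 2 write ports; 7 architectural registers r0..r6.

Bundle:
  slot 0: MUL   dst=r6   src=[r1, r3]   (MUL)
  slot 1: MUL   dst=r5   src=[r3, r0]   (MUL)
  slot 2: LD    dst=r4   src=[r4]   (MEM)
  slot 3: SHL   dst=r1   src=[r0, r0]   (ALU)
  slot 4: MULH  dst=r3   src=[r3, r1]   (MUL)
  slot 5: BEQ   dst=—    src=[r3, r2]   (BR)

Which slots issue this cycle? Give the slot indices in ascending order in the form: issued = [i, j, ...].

issued = [0, 1, 5]

(0) want 1×MUL +2rd +1wr — yes → AL2|MU1|ME2|BR1|rd4|wr1
(1) want 1×MUL +2rd +1wr — yes → AL2|MU0|ME2|BR1|rd2|wr0
(2) want 1×MEM +1rd +1wr — WR_PORT → AL2|MU0|ME2|BR1|rd2|wr0
(3) want 1×ALU +1rd +1wr — WR_PORT → AL2|MU0|ME2|BR1|rd2|wr0
(4) want 1×MUL +2rd +1wr — FU → AL2|MU0|ME2|BR1|rd2|wr0
(5) want 1×BR +2rd +0wr — yes → AL2|MU0|ME2|BR0|rd0|wr0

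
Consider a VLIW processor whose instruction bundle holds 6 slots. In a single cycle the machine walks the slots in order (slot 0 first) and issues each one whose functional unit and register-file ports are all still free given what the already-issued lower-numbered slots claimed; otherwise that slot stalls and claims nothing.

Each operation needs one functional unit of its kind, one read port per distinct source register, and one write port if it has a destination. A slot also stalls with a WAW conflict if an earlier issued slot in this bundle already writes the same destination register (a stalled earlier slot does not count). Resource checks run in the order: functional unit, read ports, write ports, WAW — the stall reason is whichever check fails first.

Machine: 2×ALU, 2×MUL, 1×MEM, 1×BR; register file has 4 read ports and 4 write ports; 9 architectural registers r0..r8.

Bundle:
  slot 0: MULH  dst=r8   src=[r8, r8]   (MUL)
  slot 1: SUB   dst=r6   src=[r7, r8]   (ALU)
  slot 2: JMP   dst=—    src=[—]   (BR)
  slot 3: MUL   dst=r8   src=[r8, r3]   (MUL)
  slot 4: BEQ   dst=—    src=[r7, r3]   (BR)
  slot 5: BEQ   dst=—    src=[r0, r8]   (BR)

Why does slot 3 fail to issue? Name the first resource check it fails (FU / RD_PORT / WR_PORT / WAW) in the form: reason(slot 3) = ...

  0. MUL→r8 ⇒ go  {2A/1Mu/1Ld/1B | 3r 3w}
  1. ALU→r6 ⇒ go  {1A/1Mu/1Ld/1B | 1r 2w}
  2. BR ⇒ go  {1A/1Mu/1Ld/0B | 1r 2w}
  3. MUL→r8 ⇒ no(RD_PORT)  {1A/1Mu/1Ld/0B | 1r 2w}
  4. BR ⇒ no(FU)  {1A/1Mu/1Ld/0B | 1r 2w}
  5. BR ⇒ no(FU)  {1A/1Mu/1Ld/0B | 1r 2w}

reason(slot 3) = RD_PORT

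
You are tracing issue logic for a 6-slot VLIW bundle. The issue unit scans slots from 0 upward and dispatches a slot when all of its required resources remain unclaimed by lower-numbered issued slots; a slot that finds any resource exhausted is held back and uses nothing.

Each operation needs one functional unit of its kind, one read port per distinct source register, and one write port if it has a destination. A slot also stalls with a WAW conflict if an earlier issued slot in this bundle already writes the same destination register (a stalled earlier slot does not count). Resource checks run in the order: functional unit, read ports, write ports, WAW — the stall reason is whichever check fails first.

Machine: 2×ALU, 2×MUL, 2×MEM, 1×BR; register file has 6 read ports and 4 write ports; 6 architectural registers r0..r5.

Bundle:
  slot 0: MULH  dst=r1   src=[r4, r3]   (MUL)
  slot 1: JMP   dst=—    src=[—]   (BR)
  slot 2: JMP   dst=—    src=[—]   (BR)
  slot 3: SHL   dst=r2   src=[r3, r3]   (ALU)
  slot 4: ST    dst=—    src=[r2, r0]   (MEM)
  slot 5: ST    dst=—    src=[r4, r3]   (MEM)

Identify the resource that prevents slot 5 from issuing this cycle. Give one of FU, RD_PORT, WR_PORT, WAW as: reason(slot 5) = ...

reason(slot 5) = RD_PORT

#0 MUL src=r4,r3 dispatched  <A:2 Mu:1 Ld:2 B:1 rd:4 wr:3>
#1 BR src=- dispatched  <A:2 Mu:1 Ld:2 B:0 rd:4 wr:3>
#2 BR src=- held:FU  <A:2 Mu:1 Ld:2 B:0 rd:4 wr:3>
#3 ALU src=r3,r3 dispatched  <A:1 Mu:1 Ld:2 B:0 rd:3 wr:2>
#4 MEM src=r2,r0 dispatched  <A:1 Mu:1 Ld:1 B:0 rd:1 wr:2>
#5 MEM src=r4,r3 held:RD_PORT  <A:1 Mu:1 Ld:1 B:0 rd:1 wr:2>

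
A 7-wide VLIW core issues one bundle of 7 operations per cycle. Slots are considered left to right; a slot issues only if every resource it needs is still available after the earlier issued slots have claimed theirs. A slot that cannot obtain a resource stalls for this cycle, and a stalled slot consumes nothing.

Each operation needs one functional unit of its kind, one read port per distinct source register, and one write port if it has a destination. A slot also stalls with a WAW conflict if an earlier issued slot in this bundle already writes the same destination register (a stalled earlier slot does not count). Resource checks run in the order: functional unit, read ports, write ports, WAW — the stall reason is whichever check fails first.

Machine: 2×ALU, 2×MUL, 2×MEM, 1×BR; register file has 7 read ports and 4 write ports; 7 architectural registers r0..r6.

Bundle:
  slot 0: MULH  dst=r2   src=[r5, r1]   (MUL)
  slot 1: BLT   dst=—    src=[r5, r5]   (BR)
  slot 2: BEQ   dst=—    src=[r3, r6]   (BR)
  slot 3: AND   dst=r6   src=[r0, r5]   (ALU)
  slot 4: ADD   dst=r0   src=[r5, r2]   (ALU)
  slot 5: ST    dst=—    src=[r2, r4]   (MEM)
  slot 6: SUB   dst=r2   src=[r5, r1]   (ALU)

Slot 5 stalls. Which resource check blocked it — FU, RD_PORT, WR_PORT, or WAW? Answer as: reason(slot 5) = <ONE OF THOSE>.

reason(slot 5) = RD_PORT

[0] MUL needs rd=2 wr=1: ok; after: ALU=2 MUL=1 MEM=2 BR=1, R=5, W=3
[1] BR needs rd=1 wr=0: ok; after: ALU=2 MUL=1 MEM=2 BR=0, R=4, W=3
[2] BR needs rd=2 wr=0: FU; after: ALU=2 MUL=1 MEM=2 BR=0, R=4, W=3
[3] ALU needs rd=2 wr=1: ok; after: ALU=1 MUL=1 MEM=2 BR=0, R=2, W=2
[4] ALU needs rd=2 wr=1: ok; after: ALU=0 MUL=1 MEM=2 BR=0, R=0, W=1
[5] MEM needs rd=2 wr=0: RD_PORT; after: ALU=0 MUL=1 MEM=2 BR=0, R=0, W=1
[6] ALU needs rd=2 wr=1: FU; after: ALU=0 MUL=1 MEM=2 BR=0, R=0, W=1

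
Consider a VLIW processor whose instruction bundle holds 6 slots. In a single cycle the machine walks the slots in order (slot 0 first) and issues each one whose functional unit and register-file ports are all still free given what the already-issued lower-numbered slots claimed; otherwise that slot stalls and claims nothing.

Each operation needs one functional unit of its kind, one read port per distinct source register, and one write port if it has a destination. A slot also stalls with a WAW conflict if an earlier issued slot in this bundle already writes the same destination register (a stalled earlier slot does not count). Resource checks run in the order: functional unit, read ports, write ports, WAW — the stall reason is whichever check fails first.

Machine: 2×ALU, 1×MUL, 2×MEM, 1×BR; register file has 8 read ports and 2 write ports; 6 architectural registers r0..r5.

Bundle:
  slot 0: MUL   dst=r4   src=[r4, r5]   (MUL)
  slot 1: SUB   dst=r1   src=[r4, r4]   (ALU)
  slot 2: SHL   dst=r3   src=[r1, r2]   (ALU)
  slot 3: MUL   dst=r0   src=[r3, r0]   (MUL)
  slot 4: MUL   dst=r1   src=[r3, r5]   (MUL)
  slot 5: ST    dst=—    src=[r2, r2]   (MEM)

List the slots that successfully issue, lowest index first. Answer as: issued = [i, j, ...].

  0. MUL→r4 ⇒ go  {2A/0Mu/2Ld/1B | 6r 1w}
  1. ALU→r1 ⇒ go  {1A/0Mu/2Ld/1B | 5r 0w}
  2. ALU→r3 ⇒ no(WR_PORT)  {1A/0Mu/2Ld/1B | 5r 0w}
  3. MUL→r0 ⇒ no(FU)  {1A/0Mu/2Ld/1B | 5r 0w}
  4. MUL→r1 ⇒ no(FU)  {1A/0Mu/2Ld/1B | 5r 0w}
  5. MEM ⇒ go  {1A/0Mu/1Ld/1B | 4r 0w}

issued = [0, 1, 5]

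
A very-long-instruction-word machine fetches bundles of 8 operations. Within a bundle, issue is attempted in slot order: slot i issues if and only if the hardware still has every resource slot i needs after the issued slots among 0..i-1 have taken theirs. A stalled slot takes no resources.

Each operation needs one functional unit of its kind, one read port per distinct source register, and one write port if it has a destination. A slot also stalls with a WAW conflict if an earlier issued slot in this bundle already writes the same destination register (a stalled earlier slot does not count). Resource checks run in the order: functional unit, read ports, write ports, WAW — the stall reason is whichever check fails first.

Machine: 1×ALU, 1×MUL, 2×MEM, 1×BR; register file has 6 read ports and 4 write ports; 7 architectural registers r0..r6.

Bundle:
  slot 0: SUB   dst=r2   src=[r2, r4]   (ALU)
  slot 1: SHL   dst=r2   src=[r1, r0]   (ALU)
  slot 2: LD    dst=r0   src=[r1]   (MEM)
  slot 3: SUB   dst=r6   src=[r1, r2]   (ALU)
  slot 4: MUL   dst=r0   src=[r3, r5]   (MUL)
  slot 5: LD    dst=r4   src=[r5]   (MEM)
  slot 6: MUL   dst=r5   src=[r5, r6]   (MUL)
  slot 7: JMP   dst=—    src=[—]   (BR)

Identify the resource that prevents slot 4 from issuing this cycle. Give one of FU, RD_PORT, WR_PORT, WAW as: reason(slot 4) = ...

slot 0 (ALU): ISSUE — free A0,Mu1,Ld2,B1 rp4 wp3
slot 1 (ALU): stall FU — free A0,Mu1,Ld2,B1 rp4 wp3
slot 2 (MEM): ISSUE — free A0,Mu1,Ld1,B1 rp3 wp2
slot 3 (ALU): stall FU — free A0,Mu1,Ld1,B1 rp3 wp2
slot 4 (MUL): stall WAW — free A0,Mu1,Ld1,B1 rp3 wp2
slot 5 (MEM): ISSUE — free A0,Mu1,Ld0,B1 rp2 wp1
slot 6 (MUL): ISSUE — free A0,Mu0,Ld0,B1 rp0 wp0
slot 7 (BR): ISSUE — free A0,Mu0,Ld0,B0 rp0 wp0

reason(slot 4) = WAW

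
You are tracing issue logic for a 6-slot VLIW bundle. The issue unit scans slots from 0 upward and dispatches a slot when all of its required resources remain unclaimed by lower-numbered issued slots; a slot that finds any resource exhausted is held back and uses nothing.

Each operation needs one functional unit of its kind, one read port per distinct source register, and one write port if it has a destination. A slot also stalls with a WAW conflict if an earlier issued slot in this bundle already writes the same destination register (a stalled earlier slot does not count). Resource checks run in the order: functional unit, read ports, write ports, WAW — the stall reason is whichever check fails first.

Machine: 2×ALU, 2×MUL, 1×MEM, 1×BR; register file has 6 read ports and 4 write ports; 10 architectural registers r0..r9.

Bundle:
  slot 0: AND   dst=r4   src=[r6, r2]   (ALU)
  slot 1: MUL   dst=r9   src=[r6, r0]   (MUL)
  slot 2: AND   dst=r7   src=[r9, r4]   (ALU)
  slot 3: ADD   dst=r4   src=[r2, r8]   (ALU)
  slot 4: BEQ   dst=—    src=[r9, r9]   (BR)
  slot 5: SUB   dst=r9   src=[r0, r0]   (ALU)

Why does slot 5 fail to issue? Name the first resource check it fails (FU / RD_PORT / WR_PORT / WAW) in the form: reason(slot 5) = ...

reason(slot 5) = FU

#0 ALU src=r6,r2 dispatched  <A:1 Mu:2 Ld:1 B:1 rd:4 wr:3>
#1 MUL src=r6,r0 dispatched  <A:1 Mu:1 Ld:1 B:1 rd:2 wr:2>
#2 ALU src=r9,r4 dispatched  <A:0 Mu:1 Ld:1 B:1 rd:0 wr:1>
#3 ALU src=r2,r8 held:FU  <A:0 Mu:1 Ld:1 B:1 rd:0 wr:1>
#4 BR src=r9,r9 held:RD_PORT  <A:0 Mu:1 Ld:1 B:1 rd:0 wr:1>
#5 ALU src=r0,r0 held:FU  <A:0 Mu:1 Ld:1 B:1 rd:0 wr:1>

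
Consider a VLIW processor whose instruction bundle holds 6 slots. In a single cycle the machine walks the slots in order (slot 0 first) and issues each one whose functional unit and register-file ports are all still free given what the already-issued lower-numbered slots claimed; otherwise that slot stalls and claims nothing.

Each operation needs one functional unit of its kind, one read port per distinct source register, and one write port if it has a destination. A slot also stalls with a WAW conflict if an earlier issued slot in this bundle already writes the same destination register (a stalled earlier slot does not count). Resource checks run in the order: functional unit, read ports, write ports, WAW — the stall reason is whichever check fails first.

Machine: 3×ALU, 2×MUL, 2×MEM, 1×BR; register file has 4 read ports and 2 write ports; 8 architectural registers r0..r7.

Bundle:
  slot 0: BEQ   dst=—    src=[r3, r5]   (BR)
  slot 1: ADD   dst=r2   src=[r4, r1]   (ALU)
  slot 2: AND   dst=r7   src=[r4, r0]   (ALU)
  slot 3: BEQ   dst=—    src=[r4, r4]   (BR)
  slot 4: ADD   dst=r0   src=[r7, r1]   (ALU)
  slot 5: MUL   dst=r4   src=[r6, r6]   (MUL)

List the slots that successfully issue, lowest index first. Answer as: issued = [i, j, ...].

issued = [0, 1]

[0] BR needs rd=2 wr=0: ok; after: ALU=3 MUL=2 MEM=2 BR=0, R=2, W=2
[1] ALU needs rd=2 wr=1: ok; after: ALU=2 MUL=2 MEM=2 BR=0, R=0, W=1
[2] ALU needs rd=2 wr=1: RD_PORT; after: ALU=2 MUL=2 MEM=2 BR=0, R=0, W=1
[3] BR needs rd=1 wr=0: FU; after: ALU=2 MUL=2 MEM=2 BR=0, R=0, W=1
[4] ALU needs rd=2 wr=1: RD_PORT; after: ALU=2 MUL=2 MEM=2 BR=0, R=0, W=1
[5] MUL needs rd=1 wr=1: RD_PORT; after: ALU=2 MUL=2 MEM=2 BR=0, R=0, W=1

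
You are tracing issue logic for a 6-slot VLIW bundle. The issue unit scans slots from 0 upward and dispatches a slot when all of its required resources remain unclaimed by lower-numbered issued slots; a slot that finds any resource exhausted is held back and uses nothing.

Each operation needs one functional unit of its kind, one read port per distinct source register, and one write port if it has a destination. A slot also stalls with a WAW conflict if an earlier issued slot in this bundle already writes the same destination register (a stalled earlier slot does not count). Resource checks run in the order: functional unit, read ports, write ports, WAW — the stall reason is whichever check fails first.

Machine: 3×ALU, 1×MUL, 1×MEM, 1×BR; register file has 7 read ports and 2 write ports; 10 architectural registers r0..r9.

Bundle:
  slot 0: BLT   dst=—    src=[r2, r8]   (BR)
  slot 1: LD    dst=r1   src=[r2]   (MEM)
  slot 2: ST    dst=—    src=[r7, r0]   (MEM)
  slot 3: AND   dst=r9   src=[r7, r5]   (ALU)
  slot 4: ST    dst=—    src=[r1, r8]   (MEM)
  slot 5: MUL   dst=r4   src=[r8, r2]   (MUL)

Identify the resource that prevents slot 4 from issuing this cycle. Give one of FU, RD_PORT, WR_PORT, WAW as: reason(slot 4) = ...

(0) want 1×BR +2rd +0wr — yes → AL3|MU1|ME1|BR0|rd5|wr2
(1) want 1×MEM +1rd +1wr — yes → AL3|MU1|ME0|BR0|rd4|wr1
(2) want 1×MEM +2rd +0wr — FU → AL3|MU1|ME0|BR0|rd4|wr1
(3) want 1×ALU +2rd +1wr — yes → AL2|MU1|ME0|BR0|rd2|wr0
(4) want 1×MEM +2rd +0wr — FU → AL2|MU1|ME0|BR0|rd2|wr0
(5) want 1×MUL +2rd +1wr — WR_PORT → AL2|MU1|ME0|BR0|rd2|wr0

reason(slot 4) = FU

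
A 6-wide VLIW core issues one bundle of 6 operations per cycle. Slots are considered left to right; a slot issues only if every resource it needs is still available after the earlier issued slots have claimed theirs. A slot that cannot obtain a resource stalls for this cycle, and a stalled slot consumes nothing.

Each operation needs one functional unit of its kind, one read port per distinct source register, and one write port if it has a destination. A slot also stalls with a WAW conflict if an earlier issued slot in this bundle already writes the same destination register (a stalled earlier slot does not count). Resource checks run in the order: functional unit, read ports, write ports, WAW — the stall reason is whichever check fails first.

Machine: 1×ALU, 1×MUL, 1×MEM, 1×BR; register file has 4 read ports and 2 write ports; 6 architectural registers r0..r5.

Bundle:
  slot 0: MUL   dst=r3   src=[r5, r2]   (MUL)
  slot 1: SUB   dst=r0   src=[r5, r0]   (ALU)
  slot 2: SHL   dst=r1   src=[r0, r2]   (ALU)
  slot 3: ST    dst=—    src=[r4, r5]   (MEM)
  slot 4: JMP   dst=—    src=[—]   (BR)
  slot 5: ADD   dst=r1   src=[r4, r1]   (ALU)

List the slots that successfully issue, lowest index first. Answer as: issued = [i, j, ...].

issued = [0, 1, 4]

[0] MUL needs rd=2 wr=1: ok; after: ALU=1 MUL=0 MEM=1 BR=1, R=2, W=1
[1] ALU needs rd=2 wr=1: ok; after: ALU=0 MUL=0 MEM=1 BR=1, R=0, W=0
[2] ALU needs rd=2 wr=1: FU; after: ALU=0 MUL=0 MEM=1 BR=1, R=0, W=0
[3] MEM needs rd=2 wr=0: RD_PORT; after: ALU=0 MUL=0 MEM=1 BR=1, R=0, W=0
[4] BR needs rd=0 wr=0: ok; after: ALU=0 MUL=0 MEM=1 BR=0, R=0, W=0
[5] ALU needs rd=2 wr=1: FU; after: ALU=0 MUL=0 MEM=1 BR=0, R=0, W=0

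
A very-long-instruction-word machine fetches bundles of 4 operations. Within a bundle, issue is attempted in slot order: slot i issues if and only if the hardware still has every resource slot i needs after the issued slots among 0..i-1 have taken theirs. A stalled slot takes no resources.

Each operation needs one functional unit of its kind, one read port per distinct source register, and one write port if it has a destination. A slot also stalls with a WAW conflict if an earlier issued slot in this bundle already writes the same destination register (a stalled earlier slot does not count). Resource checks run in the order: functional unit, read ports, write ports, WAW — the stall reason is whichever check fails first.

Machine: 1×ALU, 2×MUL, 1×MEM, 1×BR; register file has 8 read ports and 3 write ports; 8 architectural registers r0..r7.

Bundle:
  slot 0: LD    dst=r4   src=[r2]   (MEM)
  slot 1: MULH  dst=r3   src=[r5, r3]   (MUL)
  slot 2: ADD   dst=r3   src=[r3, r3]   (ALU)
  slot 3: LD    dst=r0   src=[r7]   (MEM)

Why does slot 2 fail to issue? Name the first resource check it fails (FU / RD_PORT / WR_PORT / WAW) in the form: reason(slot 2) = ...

reason(slot 2) = WAW

[0] MEM needs rd=1 wr=1: ok; after: ALU=1 MUL=2 MEM=0 BR=1, R=7, W=2
[1] MUL needs rd=2 wr=1: ok; after: ALU=1 MUL=1 MEM=0 BR=1, R=5, W=1
[2] ALU needs rd=1 wr=1: WAW; after: ALU=1 MUL=1 MEM=0 BR=1, R=5, W=1
[3] MEM needs rd=1 wr=1: FU; after: ALU=1 MUL=1 MEM=0 BR=1, R=5, W=1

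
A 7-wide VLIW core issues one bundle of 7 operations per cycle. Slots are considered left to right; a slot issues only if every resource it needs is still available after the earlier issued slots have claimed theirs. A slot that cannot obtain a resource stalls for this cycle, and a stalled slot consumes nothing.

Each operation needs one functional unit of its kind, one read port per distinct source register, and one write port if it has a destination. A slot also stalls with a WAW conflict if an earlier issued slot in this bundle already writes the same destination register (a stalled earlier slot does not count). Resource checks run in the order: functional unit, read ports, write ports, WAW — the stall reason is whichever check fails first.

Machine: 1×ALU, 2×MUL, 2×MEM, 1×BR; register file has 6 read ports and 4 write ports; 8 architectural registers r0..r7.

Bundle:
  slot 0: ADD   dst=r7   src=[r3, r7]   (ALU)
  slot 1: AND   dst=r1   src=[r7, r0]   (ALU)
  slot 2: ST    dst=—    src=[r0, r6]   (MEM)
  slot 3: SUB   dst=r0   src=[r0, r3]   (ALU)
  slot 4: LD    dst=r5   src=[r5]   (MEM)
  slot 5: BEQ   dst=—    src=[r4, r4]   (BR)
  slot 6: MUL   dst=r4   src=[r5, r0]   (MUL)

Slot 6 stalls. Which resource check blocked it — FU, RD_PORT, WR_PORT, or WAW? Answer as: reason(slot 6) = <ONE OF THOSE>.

(0) want 1×ALU +2rd +1wr — yes → AL0|MU2|ME2|BR1|rd4|wr3
(1) want 1×ALU +2rd +1wr — FU → AL0|MU2|ME2|BR1|rd4|wr3
(2) want 1×MEM +2rd +0wr — yes → AL0|MU2|ME1|BR1|rd2|wr3
(3) want 1×ALU +2rd +1wr — FU → AL0|MU2|ME1|BR1|rd2|wr3
(4) want 1×MEM +1rd +1wr — yes → AL0|MU2|ME0|BR1|rd1|wr2
(5) want 1×BR +1rd +0wr — yes → AL0|MU2|ME0|BR0|rd0|wr2
(6) want 1×MUL +2rd +1wr — RD_PORT → AL0|MU2|ME0|BR0|rd0|wr2

reason(slot 6) = RD_PORT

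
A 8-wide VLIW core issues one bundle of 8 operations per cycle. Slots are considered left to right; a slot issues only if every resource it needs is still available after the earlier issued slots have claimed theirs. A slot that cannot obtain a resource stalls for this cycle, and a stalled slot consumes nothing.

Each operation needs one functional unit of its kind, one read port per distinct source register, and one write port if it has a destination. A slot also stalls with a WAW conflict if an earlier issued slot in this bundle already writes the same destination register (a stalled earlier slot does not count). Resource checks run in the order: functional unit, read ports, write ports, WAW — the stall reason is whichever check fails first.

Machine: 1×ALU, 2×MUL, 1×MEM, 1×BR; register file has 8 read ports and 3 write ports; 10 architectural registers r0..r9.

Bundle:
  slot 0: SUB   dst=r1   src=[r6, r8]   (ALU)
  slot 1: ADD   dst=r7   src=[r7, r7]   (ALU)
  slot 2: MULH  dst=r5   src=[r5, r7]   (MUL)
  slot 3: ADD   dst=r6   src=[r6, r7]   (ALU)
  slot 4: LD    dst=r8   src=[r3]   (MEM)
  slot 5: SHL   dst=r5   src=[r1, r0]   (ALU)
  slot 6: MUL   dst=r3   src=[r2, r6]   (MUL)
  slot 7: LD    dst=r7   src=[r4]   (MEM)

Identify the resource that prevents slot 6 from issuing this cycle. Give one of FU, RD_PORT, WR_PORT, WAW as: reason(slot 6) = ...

reason(slot 6) = WR_PORT

[0] ALU needs rd=2 wr=1: ok; after: ALU=0 MUL=2 MEM=1 BR=1, R=6, W=2
[1] ALU needs rd=1 wr=1: FU; after: ALU=0 MUL=2 MEM=1 BR=1, R=6, W=2
[2] MUL needs rd=2 wr=1: ok; after: ALU=0 MUL=1 MEM=1 BR=1, R=4, W=1
[3] ALU needs rd=2 wr=1: FU; after: ALU=0 MUL=1 MEM=1 BR=1, R=4, W=1
[4] MEM needs rd=1 wr=1: ok; after: ALU=0 MUL=1 MEM=0 BR=1, R=3, W=0
[5] ALU needs rd=2 wr=1: FU; after: ALU=0 MUL=1 MEM=0 BR=1, R=3, W=0
[6] MUL needs rd=2 wr=1: WR_PORT; after: ALU=0 MUL=1 MEM=0 BR=1, R=3, W=0
[7] MEM needs rd=1 wr=1: FU; after: ALU=0 MUL=1 MEM=0 BR=1, R=3, W=0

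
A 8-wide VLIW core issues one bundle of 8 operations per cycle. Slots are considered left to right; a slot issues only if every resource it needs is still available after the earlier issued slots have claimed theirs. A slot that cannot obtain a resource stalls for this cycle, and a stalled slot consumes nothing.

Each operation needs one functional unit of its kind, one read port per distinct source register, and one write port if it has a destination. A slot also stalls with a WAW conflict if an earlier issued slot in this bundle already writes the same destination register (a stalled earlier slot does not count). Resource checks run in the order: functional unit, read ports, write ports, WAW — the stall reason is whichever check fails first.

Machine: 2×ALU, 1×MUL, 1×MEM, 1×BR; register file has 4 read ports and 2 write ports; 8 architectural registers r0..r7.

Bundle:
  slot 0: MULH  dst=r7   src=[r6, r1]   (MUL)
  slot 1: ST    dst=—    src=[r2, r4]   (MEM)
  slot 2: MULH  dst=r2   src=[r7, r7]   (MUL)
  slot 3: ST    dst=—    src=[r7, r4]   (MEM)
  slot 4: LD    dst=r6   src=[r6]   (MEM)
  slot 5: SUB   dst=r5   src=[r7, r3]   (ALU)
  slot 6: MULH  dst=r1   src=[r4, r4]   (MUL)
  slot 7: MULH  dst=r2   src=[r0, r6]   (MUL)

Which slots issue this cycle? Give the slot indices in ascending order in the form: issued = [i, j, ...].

issued = [0, 1]

(0) want 1×MUL +2rd +1wr — yes → AL2|MU0|ME1|BR1|rd2|wr1
(1) want 1×MEM +2rd +0wr — yes → AL2|MU0|ME0|BR1|rd0|wr1
(2) want 1×MUL +1rd +1wr — FU → AL2|MU0|ME0|BR1|rd0|wr1
(3) want 1×MEM +2rd +0wr — FU → AL2|MU0|ME0|BR1|rd0|wr1
(4) want 1×MEM +1rd +1wr — FU → AL2|MU0|ME0|BR1|rd0|wr1
(5) want 1×ALU +2rd +1wr — RD_PORT → AL2|MU0|ME0|BR1|rd0|wr1
(6) want 1×MUL +1rd +1wr — FU → AL2|MU0|ME0|BR1|rd0|wr1
(7) want 1×MUL +2rd +1wr — FU → AL2|MU0|ME0|BR1|rd0|wr1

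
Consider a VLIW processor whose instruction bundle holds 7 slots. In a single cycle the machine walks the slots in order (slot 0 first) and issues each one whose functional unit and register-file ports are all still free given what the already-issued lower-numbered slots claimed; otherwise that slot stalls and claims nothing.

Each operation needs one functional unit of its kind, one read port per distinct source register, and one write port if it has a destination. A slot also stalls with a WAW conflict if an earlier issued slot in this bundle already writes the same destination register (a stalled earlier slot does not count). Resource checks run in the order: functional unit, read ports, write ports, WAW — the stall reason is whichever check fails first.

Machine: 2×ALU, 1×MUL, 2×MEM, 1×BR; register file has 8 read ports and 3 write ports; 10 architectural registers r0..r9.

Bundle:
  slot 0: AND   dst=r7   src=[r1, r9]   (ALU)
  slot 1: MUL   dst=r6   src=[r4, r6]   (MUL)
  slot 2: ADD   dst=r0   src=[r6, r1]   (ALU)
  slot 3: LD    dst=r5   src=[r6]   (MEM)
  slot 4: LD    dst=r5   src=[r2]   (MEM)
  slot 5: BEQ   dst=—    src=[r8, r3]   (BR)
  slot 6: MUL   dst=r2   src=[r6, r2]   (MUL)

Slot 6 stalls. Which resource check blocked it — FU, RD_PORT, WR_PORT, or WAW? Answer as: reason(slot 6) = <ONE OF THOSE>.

reason(slot 6) = FU

(0) want 1×ALU +2rd +1wr — yes → AL1|MU1|ME2|BR1|rd6|wr2
(1) want 1×MUL +2rd +1wr — yes → AL1|MU0|ME2|BR1|rd4|wr1
(2) want 1×ALU +2rd +1wr — yes → AL0|MU0|ME2|BR1|rd2|wr0
(3) want 1×MEM +1rd +1wr — WR_PORT → AL0|MU0|ME2|BR1|rd2|wr0
(4) want 1×MEM +1rd +1wr — WR_PORT → AL0|MU0|ME2|BR1|rd2|wr0
(5) want 1×BR +2rd +0wr — yes → AL0|MU0|ME2|BR0|rd0|wr0
(6) want 1×MUL +2rd +1wr — FU → AL0|MU0|ME2|BR0|rd0|wr0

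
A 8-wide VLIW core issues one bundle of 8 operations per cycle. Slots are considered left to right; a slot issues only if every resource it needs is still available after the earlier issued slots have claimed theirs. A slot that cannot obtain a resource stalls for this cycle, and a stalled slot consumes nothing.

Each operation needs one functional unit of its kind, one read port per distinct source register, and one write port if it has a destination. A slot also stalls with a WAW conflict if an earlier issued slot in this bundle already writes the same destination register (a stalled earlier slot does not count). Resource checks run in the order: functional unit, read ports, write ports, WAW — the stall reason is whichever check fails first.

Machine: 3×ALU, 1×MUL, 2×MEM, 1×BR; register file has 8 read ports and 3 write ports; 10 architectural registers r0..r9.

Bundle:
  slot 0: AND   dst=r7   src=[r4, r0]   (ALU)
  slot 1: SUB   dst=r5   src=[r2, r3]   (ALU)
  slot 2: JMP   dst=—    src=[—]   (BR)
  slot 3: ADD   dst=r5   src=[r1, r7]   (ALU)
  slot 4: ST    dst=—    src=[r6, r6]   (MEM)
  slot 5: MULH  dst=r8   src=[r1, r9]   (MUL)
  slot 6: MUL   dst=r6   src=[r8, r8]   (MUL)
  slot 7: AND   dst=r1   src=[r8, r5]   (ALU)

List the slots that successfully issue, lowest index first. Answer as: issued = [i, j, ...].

issued = [0, 1, 2, 4, 5]

[0] ALU needs rd=2 wr=1: ok; after: ALU=2 MUL=1 MEM=2 BR=1, R=6, W=2
[1] ALU needs rd=2 wr=1: ok; after: ALU=1 MUL=1 MEM=2 BR=1, R=4, W=1
[2] BR needs rd=0 wr=0: ok; after: ALU=1 MUL=1 MEM=2 BR=0, R=4, W=1
[3] ALU needs rd=2 wr=1: WAW; after: ALU=1 MUL=1 MEM=2 BR=0, R=4, W=1
[4] MEM needs rd=1 wr=0: ok; after: ALU=1 MUL=1 MEM=1 BR=0, R=3, W=1
[5] MUL needs rd=2 wr=1: ok; after: ALU=1 MUL=0 MEM=1 BR=0, R=1, W=0
[6] MUL needs rd=1 wr=1: FU; after: ALU=1 MUL=0 MEM=1 BR=0, R=1, W=0
[7] ALU needs rd=2 wr=1: RD_PORT; after: ALU=1 MUL=0 MEM=1 BR=0, R=1, W=0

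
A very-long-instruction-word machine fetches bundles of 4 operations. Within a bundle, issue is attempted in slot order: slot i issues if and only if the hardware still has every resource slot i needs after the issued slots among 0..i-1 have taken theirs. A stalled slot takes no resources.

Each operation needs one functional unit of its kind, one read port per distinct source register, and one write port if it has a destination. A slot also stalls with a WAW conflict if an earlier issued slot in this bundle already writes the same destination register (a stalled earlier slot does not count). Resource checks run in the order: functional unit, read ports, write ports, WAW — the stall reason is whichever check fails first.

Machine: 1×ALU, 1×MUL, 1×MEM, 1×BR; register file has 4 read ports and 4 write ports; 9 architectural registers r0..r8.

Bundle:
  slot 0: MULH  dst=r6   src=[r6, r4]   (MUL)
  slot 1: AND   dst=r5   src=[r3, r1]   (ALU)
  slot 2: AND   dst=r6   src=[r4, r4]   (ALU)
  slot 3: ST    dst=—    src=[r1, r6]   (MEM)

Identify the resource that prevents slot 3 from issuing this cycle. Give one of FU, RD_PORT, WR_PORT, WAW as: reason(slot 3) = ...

reason(slot 3) = RD_PORT

slot 0 (MUL): ISSUE — free A1,Mu0,Ld1,B1 rp2 wp3
slot 1 (ALU): ISSUE — free A0,Mu0,Ld1,B1 rp0 wp2
slot 2 (ALU): stall FU — free A0,Mu0,Ld1,B1 rp0 wp2
slot 3 (MEM): stall RD_PORT — free A0,Mu0,Ld1,B1 rp0 wp2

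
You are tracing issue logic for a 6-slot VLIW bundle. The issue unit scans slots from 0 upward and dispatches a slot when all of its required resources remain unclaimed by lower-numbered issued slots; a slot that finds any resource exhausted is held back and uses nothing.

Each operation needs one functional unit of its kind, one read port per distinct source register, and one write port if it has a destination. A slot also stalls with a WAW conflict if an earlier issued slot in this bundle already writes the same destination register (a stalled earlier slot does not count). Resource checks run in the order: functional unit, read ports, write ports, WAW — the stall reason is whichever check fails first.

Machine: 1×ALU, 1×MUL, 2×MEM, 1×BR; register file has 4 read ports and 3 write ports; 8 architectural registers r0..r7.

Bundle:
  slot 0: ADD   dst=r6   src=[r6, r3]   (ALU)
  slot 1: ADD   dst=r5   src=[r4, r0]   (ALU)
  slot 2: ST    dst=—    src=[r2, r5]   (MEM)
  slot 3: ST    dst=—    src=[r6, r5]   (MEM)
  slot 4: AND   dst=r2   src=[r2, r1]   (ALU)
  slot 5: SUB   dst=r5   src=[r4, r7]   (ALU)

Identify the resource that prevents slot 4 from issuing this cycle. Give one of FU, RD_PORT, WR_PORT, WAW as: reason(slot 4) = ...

reason(slot 4) = FU

#0 ALU src=r6,r3 dispatched  <A:0 Mu:1 Ld:2 B:1 rd:2 wr:2>
#1 ALU src=r4,r0 held:FU  <A:0 Mu:1 Ld:2 B:1 rd:2 wr:2>
#2 MEM src=r2,r5 dispatched  <A:0 Mu:1 Ld:1 B:1 rd:0 wr:2>
#3 MEM src=r6,r5 held:RD_PORT  <A:0 Mu:1 Ld:1 B:1 rd:0 wr:2>
#4 ALU src=r2,r1 held:FU  <A:0 Mu:1 Ld:1 B:1 rd:0 wr:2>
#5 ALU src=r4,r7 held:FU  <A:0 Mu:1 Ld:1 B:1 rd:0 wr:2>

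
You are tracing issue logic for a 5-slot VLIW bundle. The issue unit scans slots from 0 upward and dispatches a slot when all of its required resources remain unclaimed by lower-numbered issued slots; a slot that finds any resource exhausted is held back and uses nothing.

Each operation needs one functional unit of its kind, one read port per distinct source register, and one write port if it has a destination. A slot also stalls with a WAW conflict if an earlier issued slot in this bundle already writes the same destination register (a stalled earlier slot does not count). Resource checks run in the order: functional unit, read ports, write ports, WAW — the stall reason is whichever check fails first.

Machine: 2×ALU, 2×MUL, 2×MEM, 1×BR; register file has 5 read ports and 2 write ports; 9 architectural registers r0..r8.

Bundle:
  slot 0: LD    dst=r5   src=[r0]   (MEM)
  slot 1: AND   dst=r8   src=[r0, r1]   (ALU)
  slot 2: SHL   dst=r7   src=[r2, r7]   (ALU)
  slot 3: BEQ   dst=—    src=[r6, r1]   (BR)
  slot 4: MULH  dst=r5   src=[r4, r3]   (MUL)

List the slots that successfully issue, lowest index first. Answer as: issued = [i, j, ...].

issued = [0, 1, 3]

slot 0 (MEM): ISSUE — free A2,Mu2,Ld1,B1 rp4 wp1
slot 1 (ALU): ISSUE — free A1,Mu2,Ld1,B1 rp2 wp0
slot 2 (ALU): stall WR_PORT — free A1,Mu2,Ld1,B1 rp2 wp0
slot 3 (BR): ISSUE — free A1,Mu2,Ld1,B0 rp0 wp0
slot 4 (MUL): stall RD_PORT — free A1,Mu2,Ld1,B0 rp0 wp0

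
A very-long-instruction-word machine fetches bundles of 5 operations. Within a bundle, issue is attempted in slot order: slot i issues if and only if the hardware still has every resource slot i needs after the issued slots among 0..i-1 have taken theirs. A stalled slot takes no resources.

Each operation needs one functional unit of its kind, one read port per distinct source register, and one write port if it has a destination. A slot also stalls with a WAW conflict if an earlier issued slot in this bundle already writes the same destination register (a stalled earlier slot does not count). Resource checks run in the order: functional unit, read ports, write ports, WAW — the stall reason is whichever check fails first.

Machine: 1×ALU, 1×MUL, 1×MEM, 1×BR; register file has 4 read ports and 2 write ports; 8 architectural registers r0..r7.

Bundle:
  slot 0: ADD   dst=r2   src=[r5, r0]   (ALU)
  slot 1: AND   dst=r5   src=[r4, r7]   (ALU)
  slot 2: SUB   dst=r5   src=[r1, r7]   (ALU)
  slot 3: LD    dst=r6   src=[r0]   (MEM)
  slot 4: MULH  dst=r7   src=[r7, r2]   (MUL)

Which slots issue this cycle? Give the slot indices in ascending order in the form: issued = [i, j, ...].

issued = [0, 3]

(0) want 1×ALU +2rd +1wr — yes → AL0|MU1|ME1|BR1|rd2|wr1
(1) want 1×ALU +2rd +1wr — FU → AL0|MU1|ME1|BR1|rd2|wr1
(2) want 1×ALU +2rd +1wr — FU → AL0|MU1|ME1|BR1|rd2|wr1
(3) want 1×MEM +1rd +1wr — yes → AL0|MU1|ME0|BR1|rd1|wr0
(4) want 1×MUL +2rd +1wr — RD_PORT → AL0|MU1|ME0|BR1|rd1|wr0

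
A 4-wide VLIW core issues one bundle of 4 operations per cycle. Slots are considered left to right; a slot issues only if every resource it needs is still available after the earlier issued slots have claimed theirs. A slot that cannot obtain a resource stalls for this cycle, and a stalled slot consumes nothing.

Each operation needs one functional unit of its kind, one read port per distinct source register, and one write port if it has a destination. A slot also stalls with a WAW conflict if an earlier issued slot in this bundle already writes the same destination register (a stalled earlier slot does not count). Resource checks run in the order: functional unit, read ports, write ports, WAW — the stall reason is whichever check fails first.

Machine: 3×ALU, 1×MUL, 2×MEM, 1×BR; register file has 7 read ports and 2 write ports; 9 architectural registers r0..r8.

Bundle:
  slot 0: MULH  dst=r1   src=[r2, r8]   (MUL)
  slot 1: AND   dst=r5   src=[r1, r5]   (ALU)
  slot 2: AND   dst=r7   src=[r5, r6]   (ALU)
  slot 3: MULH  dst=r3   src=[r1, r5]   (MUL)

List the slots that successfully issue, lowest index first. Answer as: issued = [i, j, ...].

[0] MUL needs rd=2 wr=1: ok; after: ALU=3 MUL=0 MEM=2 BR=1, R=5, W=1
[1] ALU needs rd=2 wr=1: ok; after: ALU=2 MUL=0 MEM=2 BR=1, R=3, W=0
[2] ALU needs rd=2 wr=1: WR_PORT; after: ALU=2 MUL=0 MEM=2 BR=1, R=3, W=0
[3] MUL needs rd=2 wr=1: FU; after: ALU=2 MUL=0 MEM=2 BR=1, R=3, W=0

issued = [0, 1]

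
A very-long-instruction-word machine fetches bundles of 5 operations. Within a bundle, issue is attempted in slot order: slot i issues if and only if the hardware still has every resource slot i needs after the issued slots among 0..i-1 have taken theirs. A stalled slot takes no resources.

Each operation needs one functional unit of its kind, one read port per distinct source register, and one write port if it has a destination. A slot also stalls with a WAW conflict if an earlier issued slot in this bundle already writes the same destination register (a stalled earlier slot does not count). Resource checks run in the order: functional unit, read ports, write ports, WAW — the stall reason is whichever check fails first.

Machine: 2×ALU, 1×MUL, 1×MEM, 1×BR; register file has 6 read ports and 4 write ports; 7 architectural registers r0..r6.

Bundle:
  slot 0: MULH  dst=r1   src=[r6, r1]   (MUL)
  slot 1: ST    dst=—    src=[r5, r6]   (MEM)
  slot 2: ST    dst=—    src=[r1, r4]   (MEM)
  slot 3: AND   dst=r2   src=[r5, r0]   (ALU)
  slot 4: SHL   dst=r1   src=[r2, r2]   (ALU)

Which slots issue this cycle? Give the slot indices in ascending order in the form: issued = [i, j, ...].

  0. MUL→r1 ⇒ go  {2A/0Mu/1Ld/1B | 4r 3w}
  1. MEM ⇒ go  {2A/0Mu/0Ld/1B | 2r 3w}
  2. MEM ⇒ no(FU)  {2A/0Mu/0Ld/1B | 2r 3w}
  3. ALU→r2 ⇒ go  {1A/0Mu/0Ld/1B | 0r 2w}
  4. ALU→r1 ⇒ no(RD_PORT)  {1A/0Mu/0Ld/1B | 0r 2w}

issued = [0, 1, 3]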